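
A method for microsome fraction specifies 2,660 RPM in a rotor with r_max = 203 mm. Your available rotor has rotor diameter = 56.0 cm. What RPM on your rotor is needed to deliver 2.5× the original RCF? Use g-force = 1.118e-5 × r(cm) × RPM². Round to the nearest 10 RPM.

Original rotor: r = 203 mm = 20.3 cm
RCF = 1.118 × 10⁻⁵ × r × N²
RCF_original = 1.118 × 10⁻⁵ × 20.3 × (2660)² = 1.118 × 10⁻⁵ × 20.3 × 7,075,600 ≈ 1,605.8 × g
Target RCF = 2.5 × 1,605.8 ≈ 4,014.5 × g
Your rotor: r = 56.0 / 2 = 28 cm
4,014.5 = 1.118 × 10⁻⁵ × 28 × N²
N² = 4,014.5 / (31.304 × 10⁻⁵) = 12,824,240
N ≈ √12,824,240 ≈ 3,581.1

3580 RPM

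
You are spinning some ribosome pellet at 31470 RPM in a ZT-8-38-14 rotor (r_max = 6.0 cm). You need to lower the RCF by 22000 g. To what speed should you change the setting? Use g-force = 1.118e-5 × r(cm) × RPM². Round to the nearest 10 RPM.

Current RCF = 1.118 × 10⁻⁵ × 6 × (31470)² = 1.118 × 10⁻⁵ × 6 × 990,360,900 ≈ 66,433.4 × g
Target RCF = 66,433.4 − 22,000 = 44,433.4 × g
N² = 44,433.4 / (6.708 × 10⁻⁵) = 662,394,156
N ≈ √662,394,156 ≈ 25,737.0

N₂ ≈ 25740 RPM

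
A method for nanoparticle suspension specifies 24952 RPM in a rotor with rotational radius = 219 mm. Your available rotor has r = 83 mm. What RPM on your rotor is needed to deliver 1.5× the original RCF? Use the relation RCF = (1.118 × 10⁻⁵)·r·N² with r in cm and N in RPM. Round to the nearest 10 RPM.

49640 RPM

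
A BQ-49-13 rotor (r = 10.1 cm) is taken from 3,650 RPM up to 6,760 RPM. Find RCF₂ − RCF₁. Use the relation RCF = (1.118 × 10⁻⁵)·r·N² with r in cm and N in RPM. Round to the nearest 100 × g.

≈ 3700 x g

RCF₁ = 1.118 × 10⁻⁵ × 10.1 × (3650)² = 1.118 × 10⁻⁵ × 10.1 × 13,322,500 ≈ 1,504.4 × g
RCF₂ = 1.118 × 10⁻⁵ × 10.1 × (6760)² = 1.118 × 10⁻⁵ × 10.1 × 45,697,600 ≈ 5,160.1 × g
Increase = 5,160.1 − 1,504.4 = 3,655.7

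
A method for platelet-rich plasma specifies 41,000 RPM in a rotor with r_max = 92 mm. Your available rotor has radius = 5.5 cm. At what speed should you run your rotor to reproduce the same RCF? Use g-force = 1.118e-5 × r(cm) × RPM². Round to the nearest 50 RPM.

≈ 53050 RPM

Original rotor: r = 92 mm = 9.2 cm
RCF_original = 1.118 × 10⁻⁵ × 9.2 × (41000)² = 1.118 × 10⁻⁵ × 9.2 × 1,681,000,000 ≈ 172,900.9 × g
172,900.9 = 1.118 × 10⁻⁵ × 5.5 × N²
N² = 172,900.9 / (6.149 × 10⁻⁵) = 2,811,853,960
N ≈ √2,811,853,960 ≈ 53,026.9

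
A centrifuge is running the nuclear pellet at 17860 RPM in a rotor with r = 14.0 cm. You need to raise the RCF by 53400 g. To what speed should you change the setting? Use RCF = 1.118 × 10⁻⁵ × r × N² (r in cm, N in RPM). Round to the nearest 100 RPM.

Current RCF = 1.118 × 10⁻⁵ × 14 × (17860)² = 1.118 × 10⁻⁵ × 14 × 318,979,600 ≈ 49,926.7 × g
Target RCF = 49,926.7 + 53,400 = 103,326.7 × g
N² = 103,326.7 / (15.652 × 10⁻⁵) = 660,150,141
N ≈ √660,150,141 ≈ 25,693.4

N₂ ≈ 25700 RPM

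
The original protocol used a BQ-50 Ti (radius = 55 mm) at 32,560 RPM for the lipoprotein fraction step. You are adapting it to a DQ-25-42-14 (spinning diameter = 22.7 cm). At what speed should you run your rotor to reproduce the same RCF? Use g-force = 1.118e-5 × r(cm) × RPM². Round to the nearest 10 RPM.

≈ 22670 RPM

Original rotor: r = 55 mm = 5.5 cm
RCF_original = 1.118 × 10⁻⁵ × 5.5 × (32560)² = 1.118 × 10⁻⁵ × 5.5 × 1,060,153,600 ≈ 65,188.8 × g
Your rotor: r = 22.7 / 2 = 11.35 cm
65,188.8 = 1.118 × 10⁻⁵ × 11.35 × N²
N² = 65,188.8 / (12.6893 × 10⁻⁵) = 513,730,466
N ≈ √513,730,466 ≈ 22,665.6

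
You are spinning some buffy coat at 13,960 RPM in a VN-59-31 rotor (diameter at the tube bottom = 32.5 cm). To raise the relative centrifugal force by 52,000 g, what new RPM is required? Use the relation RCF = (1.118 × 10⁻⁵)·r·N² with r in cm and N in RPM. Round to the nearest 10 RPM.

≈ 21930 RPM

r = 32.5 / 2 = 16.25 cm
Current RCF = 1.118 × 10⁻⁵ × 16.25 × (13960)² = 1.118 × 10⁻⁵ × 16.25 × 194,881,600 ≈ 35,405.1 × g
Target RCF = 35,405.1 + 52,000 = 87,405.1 × g
N² = 87,405.1 / (18.1675 × 10⁻⁵) = 481,106,922
N ≈ √481,106,922 ≈ 21,934.1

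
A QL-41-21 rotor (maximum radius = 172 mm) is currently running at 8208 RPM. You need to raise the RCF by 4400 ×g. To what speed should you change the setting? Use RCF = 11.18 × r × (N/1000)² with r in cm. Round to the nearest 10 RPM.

r = 172 mm = 17.2 cm
Current RCF = 11.18 × 17.2 × (8.208)² = 11.18 × 17.2 × 67.371264 ≈ 12,955.2 × g
Target RCF = 12,955.2 + 4,400 = 17,355.2 × g
(N/1000)² = 17,355.2 / 192.296 = 90.25253
N = 1000 × √90.25253 ≈ 9,500.1

≈ 9500 RPM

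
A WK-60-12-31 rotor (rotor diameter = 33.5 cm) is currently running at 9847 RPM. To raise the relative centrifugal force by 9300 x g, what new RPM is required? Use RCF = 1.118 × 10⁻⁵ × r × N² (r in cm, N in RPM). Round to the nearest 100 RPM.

r = 33.5 / 2 = 16.75 cm
Current RCF = 1.118 × 10⁻⁵ × 16.75 × (9847)² = 1.118 × 10⁻⁵ × 16.75 × 96,963,409 ≈ 18,157.9 × g
Target RCF = 18,157.9 + 9,300 = 27,457.9 × g
N² = 27,457.9 / (18.7265 × 10⁻⁵) = 146,625,904
N ≈ √146,625,904 ≈ 12,108.9

≈ 12100 RPM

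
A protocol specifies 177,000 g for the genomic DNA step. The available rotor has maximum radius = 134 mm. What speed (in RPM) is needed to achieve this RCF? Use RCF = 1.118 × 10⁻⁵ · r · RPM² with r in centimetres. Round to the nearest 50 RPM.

r = 134 mm = 13.4 cm
RCF = 1.118 × 10⁻⁵ × r × N²
177,000 = 1.118 × 10⁻⁵ × 13.4 × N²
N² = 177,000 / (14.9812 × 10⁻⁵) = 1,181,480,789
N ≈ √1,181,480,789 ≈ 34,372.7

≈ 34350 RPM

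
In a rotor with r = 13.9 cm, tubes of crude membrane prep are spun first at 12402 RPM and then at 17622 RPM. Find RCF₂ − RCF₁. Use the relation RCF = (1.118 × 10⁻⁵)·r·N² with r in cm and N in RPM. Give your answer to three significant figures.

24400 x g

RCF₁ = 1.118 × 10⁻⁵ × 13.9 × (12402)² = 1.118 × 10⁻⁵ × 13.9 × 153,809,604 ≈ 23,902.3 × g
RCF₂ = 1.118 × 10⁻⁵ × 13.9 × (17622)² = 1.118 × 10⁻⁵ × 13.9 × 310,534,884 ≈ 48,257.7 × g
Increase = 48,257.7 − 23,902.3 = 24,355.4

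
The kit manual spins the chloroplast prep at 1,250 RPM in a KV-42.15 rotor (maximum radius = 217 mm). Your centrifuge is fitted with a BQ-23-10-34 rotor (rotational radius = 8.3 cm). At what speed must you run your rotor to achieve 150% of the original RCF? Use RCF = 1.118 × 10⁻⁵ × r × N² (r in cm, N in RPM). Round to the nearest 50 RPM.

≈ 2500 RPM

Original rotor: r = 217 mm = 21.7 cm
RCF = 1.118 × 10⁻⁵ × r × N²
RCF_original = 1.118 × 10⁻⁵ × 21.7 × (1250)² = 1.118 × 10⁻⁵ × 21.7 × 1,562,500 ≈ 379.1 × g
Target RCF = 1.5 × 379.1 ≈ 568.7 × g
568.7 = 1.118 × 10⁻⁵ × 8.3 × N²
N² = 568.7 / (9.2794 × 10⁻⁵) = 6,128,629
N ≈ √6,128,629 ≈ 2,475.6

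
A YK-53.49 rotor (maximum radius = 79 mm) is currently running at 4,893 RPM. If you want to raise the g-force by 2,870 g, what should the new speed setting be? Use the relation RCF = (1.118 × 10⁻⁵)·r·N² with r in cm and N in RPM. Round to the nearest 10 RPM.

r = 79 mm = 7.9 cm
Current RCF = 1.118 × 10⁻⁵ × 7.9 × (4893)² = 1.118 × 10⁻⁵ × 7.9 × 23,941,449 ≈ 2,114.6 × g
Target RCF = 2,114.6 + 2,870 = 4,984.6 × g
N² = 4,984.6 / (8.8322 × 10⁻⁵) = 56,436,675
N ≈ √56,436,675 ≈ 7,512.4

N₂ ≈ 7510 RPM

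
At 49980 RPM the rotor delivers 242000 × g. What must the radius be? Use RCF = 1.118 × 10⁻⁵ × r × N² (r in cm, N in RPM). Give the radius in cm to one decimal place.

8.7 cm

242000 = 1.118 × 10⁻⁵ × r × (49980)²
r = 242000 / (1.118 × 10⁻⁵ × 2,498,000,400) = 242000 / 27927.64 ≈ 8.665 cm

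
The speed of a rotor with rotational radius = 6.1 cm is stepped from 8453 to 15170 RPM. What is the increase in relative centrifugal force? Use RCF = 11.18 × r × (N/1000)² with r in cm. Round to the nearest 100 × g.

≈ 10800 ×g

RCF₁ = 11.18 × 6.1 × (8.453)² = 11.18 × 6.1 × 71.453209 ≈ 4,873 × g
RCF₂ = 11.18 × 6.1 × (15.17)² = 11.18 × 6.1 × 230.1289 ≈ 15,694.3 × g
Increase = 15,694.3 − 4,873 = 10,821.3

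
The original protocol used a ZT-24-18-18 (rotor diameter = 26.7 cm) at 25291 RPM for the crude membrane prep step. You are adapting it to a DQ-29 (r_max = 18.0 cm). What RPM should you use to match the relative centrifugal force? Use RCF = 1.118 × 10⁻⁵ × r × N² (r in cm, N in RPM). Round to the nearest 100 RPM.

Original rotor: r = 26.7 / 2 = 13.35 cm
RCF_original = 1.118 × 10⁻⁵ × 13.35 × (25291)² = 1.118 × 10⁻⁵ × 13.35 × 639,634,681 ≈ 95,467.4 × g
95,467.4 = 1.118 × 10⁻⁵ × 18 × N²
N² = 95,467.4 / (20.124 × 10⁻⁵) = 474,395,746
N ≈ √474,395,746 ≈ 21,780.6

≈ 21800 RPM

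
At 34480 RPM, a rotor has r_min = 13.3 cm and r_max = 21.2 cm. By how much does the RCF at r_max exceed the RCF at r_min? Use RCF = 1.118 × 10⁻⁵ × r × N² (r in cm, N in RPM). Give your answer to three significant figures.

ΔRCF = 1.118 × 10⁻⁵ × (r_max − r_min) × N² = 1.118 × 10⁻⁵ × 7.9 × 1,188,870,400 ≈ 105,003.4

≈ 105000 × g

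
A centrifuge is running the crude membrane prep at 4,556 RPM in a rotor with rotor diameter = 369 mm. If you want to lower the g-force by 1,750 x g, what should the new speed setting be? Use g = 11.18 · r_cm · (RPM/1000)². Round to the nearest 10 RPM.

r = 369 mm / 2 = 184.5 mm = 18.45 cm
Current RCF = 11.18 × 18.45 × (4.556)² = 11.18 × 18.45 × 20.757136 ≈ 4,281.6 × g
Target RCF = 4,281.6 − 1,750 = 2,531.6 × g
(N/1000)² = 2,531.6 / 206.271 = 12.27317
N = 1000 × √12.27317 ≈ 3,503.3

N₂ ≈ 3500 RPM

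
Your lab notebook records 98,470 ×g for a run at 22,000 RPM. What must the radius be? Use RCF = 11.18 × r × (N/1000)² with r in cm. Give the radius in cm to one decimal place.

RCF = 11.18 × r × (N/1000)²
98470 = 11.18 × r × (22)²
r = 98470 / (11.18 × 484) = 98470 / 5411.12 ≈ 18.198 cm

18.2 cm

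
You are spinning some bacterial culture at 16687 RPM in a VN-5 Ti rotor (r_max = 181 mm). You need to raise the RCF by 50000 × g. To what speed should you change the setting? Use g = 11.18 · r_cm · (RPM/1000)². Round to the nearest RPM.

N₂ ≈ 22925 RPM

r = 181 mm = 18.1 cm
Current RCF = 11.18 × 18.1 × (16.687)² = 11.18 × 18.1 × 278.455969 ≈ 56,347.8 × g
Target RCF = 56,347.8 + 50,000 = 106,347.8 × g
(N/1000)² = 106,347.8 / 202.358 = 525.5428
N = 1000 × √525.5428 ≈ 22,924.7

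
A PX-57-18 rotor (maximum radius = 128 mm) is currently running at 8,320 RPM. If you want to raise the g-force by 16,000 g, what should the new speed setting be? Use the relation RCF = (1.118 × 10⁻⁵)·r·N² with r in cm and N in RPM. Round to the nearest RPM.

≈ 13455 RPM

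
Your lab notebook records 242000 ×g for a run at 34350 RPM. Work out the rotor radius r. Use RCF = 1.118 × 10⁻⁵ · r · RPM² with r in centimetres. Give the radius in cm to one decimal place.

≈ 18.3 cm

242000 = 1.118 × 10⁻⁵ × r × (34350)²
r = 242000 / (1.118 × 10⁻⁵ × 1,179,922,500) = 242000 / 13191.53 ≈ 18.345 cm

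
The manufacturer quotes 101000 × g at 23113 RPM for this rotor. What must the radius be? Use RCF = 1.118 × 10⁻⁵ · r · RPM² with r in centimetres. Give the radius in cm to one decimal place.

r ≈ 16.9 cm

101000 = 1.118 × 10⁻⁵ × r × (23113)²
r = 101000 / (1.118 × 10⁻⁵ × 534,210,769) = 101000 / 5972.476 ≈ 16.911 cm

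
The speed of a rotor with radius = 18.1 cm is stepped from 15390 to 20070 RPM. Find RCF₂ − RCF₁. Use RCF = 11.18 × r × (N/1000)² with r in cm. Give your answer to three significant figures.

≈ 33600 x g

RCF₁ = 11.18 × 18.1 × (15.39)² = 11.18 × 18.1 × 236.8521 ≈ 47,928.9 × g
RCF₂ = 11.18 × 18.1 × (20.07)² = 11.18 × 18.1 × 402.8049 ≈ 81,510.8 × g
Increase = 81,510.8 − 47,928.9 = 33,581.9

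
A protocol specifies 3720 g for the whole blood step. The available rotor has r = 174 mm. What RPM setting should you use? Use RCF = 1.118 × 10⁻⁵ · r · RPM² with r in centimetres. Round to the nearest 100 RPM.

≈ 4400 RPM

r = 174 mm = 17.4 cm
3,720 = 1.118 × 10⁻⁵ × 17.4 × N²
N² = 3,720 / (19.4532 × 10⁻⁵) = 19,122,818
N ≈ √19,122,818 ≈ 4,373.0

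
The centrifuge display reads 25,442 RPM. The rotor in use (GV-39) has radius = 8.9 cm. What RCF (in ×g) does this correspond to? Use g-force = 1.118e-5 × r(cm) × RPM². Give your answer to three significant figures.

RCF = 1.118 × 10⁻⁵ × 8.9 × (25442)² = 1.118 × 10⁻⁵ × 8.9 × 647,295,364 ≈ 64,407.2 × g

64400 ×g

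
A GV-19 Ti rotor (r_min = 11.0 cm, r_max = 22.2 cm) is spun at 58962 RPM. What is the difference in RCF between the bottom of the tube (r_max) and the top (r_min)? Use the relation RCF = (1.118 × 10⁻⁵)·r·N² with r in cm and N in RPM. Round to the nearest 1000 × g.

435000 x g

ΔRCF = 1.118 × 10⁻⁵ × (r_max − r_min) × N² = 1.118 × 10⁻⁵ × 11.2 × 3,476,517,444 ≈ 435,315.6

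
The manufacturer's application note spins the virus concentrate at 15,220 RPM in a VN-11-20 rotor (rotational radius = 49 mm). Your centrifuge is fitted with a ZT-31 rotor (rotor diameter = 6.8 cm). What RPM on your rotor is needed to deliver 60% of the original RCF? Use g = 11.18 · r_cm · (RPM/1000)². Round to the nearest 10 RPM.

Original rotor: r = 49 mm = 4.9 cm
RCF = 11.18 × r × (N/1000)²
RCF_original = 11.18 × 4.9 × (15.22)² = 11.18 × 4.9 × 231.6484 ≈ 12,690.2 × g
Target RCF = 0.6 × 12,690.2 ≈ 7,614.1 × g
Your rotor: r = 6.8 / 2 = 3.4 cm
7,614.1 = 11.18 × 3.4 × (N/1000)²
(N/1000)² = 7,614.1 / 38.012 = 200.3078
N = 1000 × √200.3078 ≈ 14,153.0

≈ 14150 RPM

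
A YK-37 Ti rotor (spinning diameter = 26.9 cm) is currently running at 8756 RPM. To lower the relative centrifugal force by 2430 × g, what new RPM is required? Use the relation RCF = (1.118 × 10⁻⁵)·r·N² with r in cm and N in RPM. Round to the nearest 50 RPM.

≈ 7800 RPM

r = 26.9 / 2 = 13.45 cm
Current RCF = 1.118 × 10⁻⁵ × 13.45 × (8756)² = 1.118 × 10⁻⁵ × 13.45 × 76,667,536 ≈ 11,528.6 × g
Target RCF = 11,528.6 − 2,430 = 9,098.6 × g
N² = 9,098.6 / (15.0371 × 10⁻⁵) = 60,507,678
N ≈ √60,507,678 ≈ 7,778.7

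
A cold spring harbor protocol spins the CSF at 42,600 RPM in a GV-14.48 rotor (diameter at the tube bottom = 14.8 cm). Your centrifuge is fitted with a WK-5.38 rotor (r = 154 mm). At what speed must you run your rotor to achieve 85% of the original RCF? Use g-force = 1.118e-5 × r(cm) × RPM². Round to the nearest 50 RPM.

27250 RPM

Original rotor: r = 14.8 / 2 = 7.4 cm
RCF = 1.118 × 10⁻⁵ × r × N²
RCF_original = 1.118 × 10⁻⁵ × 7.4 × (42600)² = 1.118 × 10⁻⁵ × 7.4 × 1,814,760,000 ≈ 150,138.7 × g
Target RCF = 0.85 × 150,138.7 ≈ 127,617.9 × g
Your rotor: r = 154 mm = 15.4 cm
127,617.9 = 1.118 × 10⁻⁵ × 15.4 × N²
N² = 127,617.9 / (17.2172 × 10⁻⁵) = 741,223,312
N ≈ √741,223,312 ≈ 27,225.4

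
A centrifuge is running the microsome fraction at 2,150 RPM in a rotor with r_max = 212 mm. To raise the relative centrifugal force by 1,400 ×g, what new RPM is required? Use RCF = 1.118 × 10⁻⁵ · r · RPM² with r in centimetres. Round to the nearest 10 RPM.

3240 RPM

r = 212 mm = 21.2 cm
Current RCF = 1.118 × 10⁻⁵ × 21.2 × (2150)² = 1.118 × 10⁻⁵ × 21.2 × 4,622,500 ≈ 1,095.6 × g
Target RCF = 1,095.6 + 1,400 = 2,495.6 × g
N² = 2,495.6 / (23.7016 × 10⁻⁵) = 10,529,247
N ≈ √10,529,247 ≈ 3,244.9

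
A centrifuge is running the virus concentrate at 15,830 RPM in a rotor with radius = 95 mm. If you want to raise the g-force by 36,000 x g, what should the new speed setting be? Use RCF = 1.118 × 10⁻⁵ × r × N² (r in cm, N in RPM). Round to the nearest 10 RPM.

24280 RPM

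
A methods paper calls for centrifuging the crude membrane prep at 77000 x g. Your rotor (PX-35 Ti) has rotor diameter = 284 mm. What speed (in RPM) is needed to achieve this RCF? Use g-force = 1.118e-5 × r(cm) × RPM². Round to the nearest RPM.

r = 284 mm / 2 = 142 mm = 14.2 cm
77,000 = 1.118 × 10⁻⁵ × 14.2 × N²
N² = 77,000 / (15.8756 × 10⁻⁵) = 485,021,039
N ≈ √485,021,039 ≈ 22,023.2

N ≈ 22023 RPM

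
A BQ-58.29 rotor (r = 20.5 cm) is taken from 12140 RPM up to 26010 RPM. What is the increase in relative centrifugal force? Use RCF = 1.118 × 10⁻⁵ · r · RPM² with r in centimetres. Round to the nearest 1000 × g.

121000 ×g

RCF₁ = 1.118 × 10⁻⁵ × 20.5 × (12140)² = 1.118 × 10⁻⁵ × 20.5 × 147,379,600 ≈ 33,777.9 × g
RCF₂ = 1.118 × 10⁻⁵ × 20.5 × (26010)² = 1.118 × 10⁻⁵ × 20.5 × 676,520,100 ≈ 155,051.6 × g
Increase = 155,051.6 − 33,777.9 = 121,273.7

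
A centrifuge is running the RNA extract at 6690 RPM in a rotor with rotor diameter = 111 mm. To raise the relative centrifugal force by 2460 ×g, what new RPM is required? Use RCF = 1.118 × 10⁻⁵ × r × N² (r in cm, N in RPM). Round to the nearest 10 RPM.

≈ 9190 RPM

r = 111 mm / 2 = 55.5 mm = 5.55 cm
Current RCF = 1.118 × 10⁻⁵ × 5.55 × (6690)² = 1.118 × 10⁻⁵ × 5.55 × 44,756,100 ≈ 2,777.1 × g
Target RCF = 2,777.1 + 2,460 = 5,237.1 × g
N² = 5,237.1 / (6.2049 × 10⁻⁵) = 84,402,650
N ≈ √84,402,650 ≈ 9,187.1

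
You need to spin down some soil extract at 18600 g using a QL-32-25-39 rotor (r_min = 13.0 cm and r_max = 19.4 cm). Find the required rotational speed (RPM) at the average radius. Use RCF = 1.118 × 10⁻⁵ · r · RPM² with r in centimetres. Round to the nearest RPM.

r_avg = (13.0 + 19.4) / 2 = 16.2 cm
RCF = 1.118 × 10⁻⁵ × r × N²
18,600 = 1.118 × 10⁻⁵ × 16.2 × N²
N² = 18,600 / (18.1116 × 10⁻⁵) = 102,696,614
N ≈ √102,696,614 ≈ 10,133.9

10134 RPM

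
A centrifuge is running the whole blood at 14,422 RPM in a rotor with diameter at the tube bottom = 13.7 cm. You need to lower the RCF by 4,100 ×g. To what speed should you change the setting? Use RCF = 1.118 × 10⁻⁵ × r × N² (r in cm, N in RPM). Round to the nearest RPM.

r = 13.7 / 2 = 6.85 cm
Current RCF = 1.118 × 10⁻⁵ × 6.85 × (14422)² = 1.118 × 10⁻⁵ × 6.85 × 207,994,084 ≈ 15,928.8 × g
Target RCF = 15,928.8 − 4,100 = 11,828.8 × g
N² = 11,828.8 / (7.6583 × 10⁻⁵) = 154,457,256
N ≈ √154,457,256 ≈ 12,428.1

12428 RPM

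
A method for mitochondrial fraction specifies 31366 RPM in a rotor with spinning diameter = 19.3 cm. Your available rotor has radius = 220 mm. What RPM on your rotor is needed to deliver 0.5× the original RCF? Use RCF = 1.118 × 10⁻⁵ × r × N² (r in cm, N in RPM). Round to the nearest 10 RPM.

≈ 14690 RPM

Original rotor: r = 19.3 / 2 = 9.65 cm
RCF = 1.118 × 10⁻⁵ × r × N²
RCF_original = 1.118 × 10⁻⁵ × 9.65 × (31366)² = 1.118 × 10⁻⁵ × 9.65 × 983,825,956 ≈ 106,142 × g
Target RCF = 0.5 × 106,142 ≈ 53,071 × g
Your rotor: r = 220 mm = 22.0 cm
53,071 = 1.118 × 10⁻⁵ × 22 × N²
N² = 53,071 / (24.596 × 10⁻⁵) = 215,770,857
N ≈ √215,770,857 ≈ 14,689.1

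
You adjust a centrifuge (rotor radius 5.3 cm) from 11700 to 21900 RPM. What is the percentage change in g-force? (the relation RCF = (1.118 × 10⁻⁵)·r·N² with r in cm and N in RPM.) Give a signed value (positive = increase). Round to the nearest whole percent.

RCF ∝ N², so the ratio is (21900/11700)² = (1.871795)² = 3.5036.
Change = 3.5036 − 1 = +2.5036 → +250.4%.

+250%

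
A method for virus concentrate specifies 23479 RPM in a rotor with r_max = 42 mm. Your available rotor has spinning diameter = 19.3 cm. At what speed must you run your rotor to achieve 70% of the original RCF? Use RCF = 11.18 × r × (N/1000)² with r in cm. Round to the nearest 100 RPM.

13000 RPM

Original rotor: r = 42 mm = 4.2 cm
RCF_original = 11.18 × 4.2 × (23.479)² = 11.18 × 4.2 × 551.263441 ≈ 25,885.1 × g
Target RCF = 0.7 × 25,885.1 ≈ 18,119.6 × g
Your rotor: r = 19.3 / 2 = 9.65 cm
18,119.6 = 11.18 × 9.65 × (N/1000)²
(N/1000)² = 18,119.6 / 107.887 = 167.9498
N = 1000 × √167.9498 ≈ 12,959.5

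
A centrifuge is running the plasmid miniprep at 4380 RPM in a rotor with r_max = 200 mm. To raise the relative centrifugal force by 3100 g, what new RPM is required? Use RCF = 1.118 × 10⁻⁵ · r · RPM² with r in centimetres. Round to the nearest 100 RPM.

≈ 5700 RPM

r = 200 mm = 20.0 cm
Current RCF = 1.118 × 10⁻⁵ × 20 × (4380)² = 1.118 × 10⁻⁵ × 20 × 19,184,400 ≈ 4,289.6 × g
Target RCF = 4,289.6 + 3,100 = 7,389.6 × g
N² = 7,389.6 / (22.36 × 10⁻⁵) = 33,048,301
N ≈ √33,048,301 ≈ 5,748.8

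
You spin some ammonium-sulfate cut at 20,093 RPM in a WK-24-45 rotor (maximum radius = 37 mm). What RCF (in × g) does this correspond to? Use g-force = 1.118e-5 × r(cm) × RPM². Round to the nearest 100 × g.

≈ 16700 × g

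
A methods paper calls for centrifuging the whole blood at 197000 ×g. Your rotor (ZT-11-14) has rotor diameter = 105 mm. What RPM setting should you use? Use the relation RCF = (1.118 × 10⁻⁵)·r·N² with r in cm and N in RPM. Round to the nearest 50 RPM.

r = 105 mm / 2 = 52.5 mm = 5.25 cm
197,000 = 1.118 × 10⁻⁵ × 5.25 × N²
N² = 197,000 / (5.8695 × 10⁻⁵) = 3,356,333,589
N ≈ √3,356,333,589 ≈ 57,933.9

≈ 57950 RPM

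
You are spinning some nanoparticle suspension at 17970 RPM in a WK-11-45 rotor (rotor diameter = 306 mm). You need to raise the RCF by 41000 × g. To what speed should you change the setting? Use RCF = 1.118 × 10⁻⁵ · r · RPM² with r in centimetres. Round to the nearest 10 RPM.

r = 306 mm / 2 = 153 mm = 15.3 cm
Current RCF = 1.118 × 10⁻⁵ × 15.3 × (17970)² = 1.118 × 10⁻⁵ × 15.3 × 322,920,900 ≈ 55,236.9 × g
Target RCF = 55,236.9 + 41,000 = 96,236.9 × g
N² = 96,236.9 / (17.1054 × 10⁻⁵) = 562,611,222
N ≈ √562,611,222 ≈ 23,719.4

23720 RPM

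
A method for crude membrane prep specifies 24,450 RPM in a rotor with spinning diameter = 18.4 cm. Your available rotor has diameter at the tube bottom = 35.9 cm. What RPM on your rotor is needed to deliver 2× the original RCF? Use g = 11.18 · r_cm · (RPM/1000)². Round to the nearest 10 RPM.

Original rotor: r = 18.4 / 2 = 9.2 cm
RCF_original = 11.18 × 9.2 × (24.45)² = 11.18 × 9.2 × 597.8025 ≈ 61,487.6 × g
Target RCF = 2 × 61,487.6 ≈ 122,975.2 × g
Your rotor: r = 35.9 / 2 = 17.95 cm
122,975.2 = 11.18 × 17.95 × (N/1000)²
(N/1000)² = 122,975.2 / 200.681 = 612.7895
N = 1000 × √612.7895 ≈ 24,754.6

24750 RPM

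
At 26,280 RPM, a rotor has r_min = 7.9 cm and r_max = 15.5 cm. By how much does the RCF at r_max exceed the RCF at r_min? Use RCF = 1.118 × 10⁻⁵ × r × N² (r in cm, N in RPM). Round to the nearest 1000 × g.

59000 x g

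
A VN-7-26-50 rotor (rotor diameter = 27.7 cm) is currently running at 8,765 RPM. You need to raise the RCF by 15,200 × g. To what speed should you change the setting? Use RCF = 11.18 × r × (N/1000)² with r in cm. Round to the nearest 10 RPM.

≈ 13230 RPM

r = 27.7 / 2 = 13.85 cm
Current RCF = 11.18 × 13.85 × (8.765)² = 11.18 × 13.85 × 76.825225 ≈ 11,895.8 × g
Target RCF = 11,895.8 + 15,200 = 27,095.8 × g
(N/1000)² = 27,095.8 / 154.843 = 174.9889
N = 1000 × √174.9889 ≈ 13,228.3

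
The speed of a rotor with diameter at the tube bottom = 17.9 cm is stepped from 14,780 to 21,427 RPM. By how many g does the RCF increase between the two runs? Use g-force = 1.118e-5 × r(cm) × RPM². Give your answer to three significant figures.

r = 17.9 / 2 = 8.95 cm
RCF₁ = 1.118 × 10⁻⁵ × 8.95 × (14780)² = 1.118 × 10⁻⁵ × 8.95 × 218,448,400 ≈ 21,858.2 × g
RCF₂ = 1.118 × 10⁻⁵ × 8.95 × (21427)² = 1.118 × 10⁻⁵ × 8.95 × 459,116,329 ≈ 45,939.6 × g
Increase = 45,939.6 − 21,858.2 = 24,081.4

24100 g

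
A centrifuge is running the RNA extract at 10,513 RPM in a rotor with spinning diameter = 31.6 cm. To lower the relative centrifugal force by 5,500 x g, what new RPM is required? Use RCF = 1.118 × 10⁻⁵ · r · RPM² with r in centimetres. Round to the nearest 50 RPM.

N₂ ≈ 8900 RPM

r = 31.6 / 2 = 15.8 cm
Current RCF = 1.118 × 10⁻⁵ × 15.8 × (10513)² = 1.118 × 10⁻⁵ × 15.8 × 110,523,169 ≈ 19,523.3 × g
Target RCF = 19,523.3 − 5,500 = 14,023.3 × g
N² = 14,023.3 / (17.6644 × 10⁻⁵) = 79,387,355
N ≈ √79,387,355 ≈ 8,910.0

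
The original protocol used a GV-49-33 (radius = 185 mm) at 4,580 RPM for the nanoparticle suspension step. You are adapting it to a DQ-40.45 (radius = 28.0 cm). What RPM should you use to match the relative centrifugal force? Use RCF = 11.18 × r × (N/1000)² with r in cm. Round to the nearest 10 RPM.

3720 RPM

Original rotor: r = 185 mm = 18.5 cm
RCF_original = 11.18 × 18.5 × (4.58)² = 11.18 × 18.5 × 20.9764 ≈ 4,338.5 × g
4,338.5 = 11.18 × 28 × (N/1000)²
(N/1000)² = 4,338.5 / 313.04 = 13.85925
N = 1000 × √13.85925 ≈ 3,722.8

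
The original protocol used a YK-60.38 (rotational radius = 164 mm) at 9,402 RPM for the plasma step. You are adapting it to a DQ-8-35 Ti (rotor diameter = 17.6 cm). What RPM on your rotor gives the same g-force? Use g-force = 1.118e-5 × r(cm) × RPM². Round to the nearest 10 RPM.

≈ 12840 RPM

Original rotor: r = 164 mm = 16.4 cm
RCF = 1.118 × 10⁻⁵ × r × N²
RCF_original = 1.118 × 10⁻⁵ × 16.4 × (9402)² = 1.118 × 10⁻⁵ × 16.4 × 88,397,604 ≈ 16,207.9 × g
Your rotor: r = 17.6 / 2 = 8.8 cm
16,207.9 = 1.118 × 10⁻⁵ × 8.8 × N²
N² = 16,207.9 / (9.8384 × 10⁻⁵) = 164,741,218
N ≈ √164,741,218 ≈ 12,835.2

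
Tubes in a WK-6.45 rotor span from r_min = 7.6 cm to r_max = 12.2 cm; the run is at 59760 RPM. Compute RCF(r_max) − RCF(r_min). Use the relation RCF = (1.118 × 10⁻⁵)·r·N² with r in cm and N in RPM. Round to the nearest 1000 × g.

ΔRCF ≈ 184000 ×g

RCF_max = 1.118 × 10⁻⁵ × 12.2 × (59760)² = 1.118 × 10⁻⁵ × 12.2 × 3,571,257,600 ≈ 487,105.3 × g
RCF_min = 1.118 × 10⁻⁵ × 7.6 × (59760)² = 1.118 × 10⁻⁵ × 7.6 × 3,571,257,600 ≈ 303,442.6 × g
ΔRCF = 487,105.3 − 303,442.6 = 183,662.7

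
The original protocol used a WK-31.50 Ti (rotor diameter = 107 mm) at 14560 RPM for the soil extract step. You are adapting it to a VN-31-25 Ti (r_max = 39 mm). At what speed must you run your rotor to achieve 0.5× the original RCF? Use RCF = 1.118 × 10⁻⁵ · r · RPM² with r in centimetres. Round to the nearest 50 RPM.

≈ 12050 RPM

Original rotor: r = 107 mm / 2 = 53.5 mm = 5.35 cm
RCF_original = 1.118 × 10⁻⁵ × 5.35 × (14560)² = 1.118 × 10⁻⁵ × 5.35 × 211,993,600 ≈ 12,680 × g
Target RCF = 0.5 × 12,680 ≈ 6,340 × g
Your rotor: r = 39 mm = 3.9 cm
6,340 = 1.118 × 10⁻⁵ × 3.9 × N²
N² = 6,340 / (4.3602 × 10⁻⁵) = 145,406,174
N ≈ √145,406,174 ≈ 12,058.4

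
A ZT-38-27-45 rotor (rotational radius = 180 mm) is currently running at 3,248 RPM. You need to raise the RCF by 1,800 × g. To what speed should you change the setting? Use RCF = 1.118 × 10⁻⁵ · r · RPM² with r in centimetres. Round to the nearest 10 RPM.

≈ 4420 RPM

r = 180 mm = 18.0 cm
Current RCF = 1.118 × 10⁻⁵ × 18 × (3248)² = 1.118 × 10⁻⁵ × 18 × 10,549,504 ≈ 2,123 × g
Target RCF = 2,123 + 1,800 = 3,923 × g
N² = 3,923 / (20.124 × 10⁻⁵) = 19,494,136
N ≈ √19,494,136 ≈ 4,415.2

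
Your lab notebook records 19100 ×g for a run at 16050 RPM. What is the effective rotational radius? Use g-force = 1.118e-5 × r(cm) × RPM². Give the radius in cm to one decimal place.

19100 = 1.118 × 10⁻⁵ × r × (16050)²
r = 19100 / (1.118 × 10⁻⁵ × 257,602,500) = 19100 / 2879.996 ≈ 6.632 cm

6.6 cm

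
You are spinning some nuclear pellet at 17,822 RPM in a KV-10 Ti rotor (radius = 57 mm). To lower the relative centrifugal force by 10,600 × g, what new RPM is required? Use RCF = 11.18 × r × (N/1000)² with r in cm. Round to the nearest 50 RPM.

r = 57 mm = 5.7 cm
Current RCF = 11.18 × 5.7 × (17.822)² = 11.18 × 5.7 × 317.623684 ≈ 20,240.9 × g
Target RCF = 20,240.9 − 10,600 = 9,640.9 × g
(N/1000)² = 9,640.9 / 63.726 = 151.2868
N = 1000 × √151.2868 ≈ 12,299.9

N₂ ≈ 12300 RPM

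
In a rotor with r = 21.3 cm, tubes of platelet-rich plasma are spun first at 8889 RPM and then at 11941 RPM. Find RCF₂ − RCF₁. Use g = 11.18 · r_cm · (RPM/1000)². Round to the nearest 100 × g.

≈ 15100 × g

RCF₁ = 11.18 × 21.3 × (8.889)² = 11.18 × 21.3 × 79.014321 ≈ 18,816 × g
RCF₂ = 11.18 × 21.3 × (11.941)² = 11.18 × 21.3 × 142.587481 ≈ 33,954.9 × g
Increase = 33,954.9 − 18,816 = 15,138.9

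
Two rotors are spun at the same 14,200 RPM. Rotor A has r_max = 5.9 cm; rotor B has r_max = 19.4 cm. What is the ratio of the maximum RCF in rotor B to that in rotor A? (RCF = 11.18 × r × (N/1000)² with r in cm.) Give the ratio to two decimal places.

3.29

At fixed N, RCF ∝ r, so RCF_B/RCF_A = r_B/r_A = 19.4 / 5.9 = 3.2881.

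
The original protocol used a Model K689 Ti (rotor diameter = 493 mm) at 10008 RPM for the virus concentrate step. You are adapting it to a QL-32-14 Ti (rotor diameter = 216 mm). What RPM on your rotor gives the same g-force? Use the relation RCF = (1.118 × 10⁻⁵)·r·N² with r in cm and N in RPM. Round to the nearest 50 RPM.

15100 RPM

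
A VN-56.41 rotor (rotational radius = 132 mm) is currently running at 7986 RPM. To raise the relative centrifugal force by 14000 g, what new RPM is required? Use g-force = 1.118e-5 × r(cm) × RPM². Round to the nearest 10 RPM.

≈ 12600 RPM

r = 132 mm = 13.2 cm
Current RCF = 1.118 × 10⁻⁵ × 13.2 × (7986)² = 1.118 × 10⁻⁵ × 13.2 × 63,776,196 ≈ 9,411.8 × g
Target RCF = 9,411.8 + 14,000 = 23,411.8 × g
N² = 23,411.8 / (14.7576 × 10⁻⁵) = 158,642,327
N ≈ √158,642,327 ≈ 12,595.3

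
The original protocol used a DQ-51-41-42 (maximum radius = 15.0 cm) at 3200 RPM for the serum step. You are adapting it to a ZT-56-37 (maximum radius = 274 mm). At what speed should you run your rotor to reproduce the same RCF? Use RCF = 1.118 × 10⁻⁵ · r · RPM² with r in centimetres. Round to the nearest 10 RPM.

2370 RPM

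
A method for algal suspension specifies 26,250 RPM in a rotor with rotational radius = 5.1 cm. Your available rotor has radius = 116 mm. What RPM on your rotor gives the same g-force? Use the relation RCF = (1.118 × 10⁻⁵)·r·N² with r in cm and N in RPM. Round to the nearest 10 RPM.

≈ 17410 RPM

RCF = 1.118 × 10⁻⁵ × r × N²
RCF_original = 1.118 × 10⁻⁵ × 5.1 × (26250)² = 1.118 × 10⁻⁵ × 5.1 × 689,062,500 ≈ 39,289 × g
Your rotor: r = 116 mm = 11.6 cm
39,289 = 1.118 × 10⁻⁵ × 11.6 × N²
N² = 39,289 / (12.9688 × 10⁻⁵) = 302,950,157
N ≈ √302,950,157 ≈ 17,405.5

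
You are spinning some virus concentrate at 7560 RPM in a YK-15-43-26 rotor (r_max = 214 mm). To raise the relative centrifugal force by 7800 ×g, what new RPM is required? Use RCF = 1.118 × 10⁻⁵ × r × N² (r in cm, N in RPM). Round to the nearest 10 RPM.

r = 214 mm = 21.4 cm
Current RCF = 1.118 × 10⁻⁵ × 21.4 × (7560)² = 1.118 × 10⁻⁵ × 21.4 × 57,153,600 ≈ 13,674.1 × g
Target RCF = 13,674.1 + 7,800 = 21,474.1 × g
N² = 21,474.1 / (23.9252 × 10⁻⁵) = 89,755,154
N ≈ √89,755,154 ≈ 9,473.9

N₂ ≈ 9470 RPM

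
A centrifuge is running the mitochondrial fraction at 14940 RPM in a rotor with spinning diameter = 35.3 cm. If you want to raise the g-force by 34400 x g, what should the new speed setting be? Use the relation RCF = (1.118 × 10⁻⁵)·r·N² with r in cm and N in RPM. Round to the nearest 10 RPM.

r = 35.3 / 2 = 17.65 cm
Current RCF = 1.118 × 10⁻⁵ × 17.65 × (14940)² = 1.118 × 10⁻⁵ × 17.65 × 223,203,600 ≈ 44,044.1 × g
Target RCF = 44,044.1 + 34,400 = 78,444.1 × g
N² = 78,444.1 / (19.7327 × 10⁻⁵) = 397,533,536
N ≈ √397,533,536 ≈ 19,938.2

19940 RPM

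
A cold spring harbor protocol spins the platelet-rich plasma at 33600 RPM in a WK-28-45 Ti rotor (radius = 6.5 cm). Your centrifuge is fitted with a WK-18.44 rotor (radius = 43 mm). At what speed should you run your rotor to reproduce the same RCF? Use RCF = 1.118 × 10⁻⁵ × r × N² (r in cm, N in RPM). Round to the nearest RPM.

41311 RPM

RCF_original = 1.118 × 10⁻⁵ × 6.5 × (33600)² = 1.118 × 10⁻⁵ × 6.5 × 1,128,960,000 ≈ 82,041.5 × g
Your rotor: r = 43 mm = 4.3 cm
82,041.5 = 1.118 × 10⁻⁵ × 4.3 × N²
N² = 82,041.5 / (4.8074 × 10⁻⁵) = 1,706,566,959
N ≈ √1,706,566,959 ≈ 41,310.6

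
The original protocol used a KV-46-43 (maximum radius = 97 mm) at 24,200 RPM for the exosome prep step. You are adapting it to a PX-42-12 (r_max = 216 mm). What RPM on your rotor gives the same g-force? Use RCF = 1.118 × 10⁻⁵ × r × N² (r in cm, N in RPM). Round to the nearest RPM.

Original rotor: r = 97 mm = 9.7 cm
RCF_original = 1.118 × 10⁻⁵ × 9.7 × (24200)² = 1.118 × 10⁻⁵ × 9.7 × 585,640,000 ≈ 63,510.3 × g
Your rotor: r = 216 mm = 21.6 cm
63,510.3 = 1.118 × 10⁻⁵ × 21.6 × N²
N² = 63,510.3 / (24.1488 × 10⁻⁵) = 262,995,677
N ≈ √262,995,677 ≈ 16,217.1

16217 RPM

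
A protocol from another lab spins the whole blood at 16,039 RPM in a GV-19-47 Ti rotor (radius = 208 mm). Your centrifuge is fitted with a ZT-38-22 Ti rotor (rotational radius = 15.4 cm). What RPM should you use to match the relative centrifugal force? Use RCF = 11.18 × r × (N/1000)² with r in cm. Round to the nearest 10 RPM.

Original rotor: r = 208 mm = 20.8 cm
RCF_original = 11.18 × 20.8 × (16.039)² = 11.18 × 20.8 × 257.249521 ≈ 59,821.8 × g
59,821.8 = 11.18 × 15.4 × (N/1000)²
(N/1000)² = 59,821.8 / 172.172 = 347.4537
N = 1000 × √347.4537 ≈ 18,640.1

≈ 18640 RPM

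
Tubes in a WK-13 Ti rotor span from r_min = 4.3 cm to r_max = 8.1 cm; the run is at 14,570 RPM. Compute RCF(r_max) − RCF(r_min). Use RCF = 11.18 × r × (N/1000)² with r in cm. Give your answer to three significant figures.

≈ 9020 × g

ΔRCF = 11.18 × (r_max − r_min) × (N/1000)² = 11.18 × 3.8 × 212.2849 ≈ 9,018.7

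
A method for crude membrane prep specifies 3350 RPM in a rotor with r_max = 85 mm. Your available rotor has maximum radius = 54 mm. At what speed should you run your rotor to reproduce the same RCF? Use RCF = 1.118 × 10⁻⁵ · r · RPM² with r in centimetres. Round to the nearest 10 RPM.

Original rotor: r = 85 mm = 8.5 cm
RCF = 1.118 × 10⁻⁵ × r × N²
RCF_original = 1.118 × 10⁻⁵ × 8.5 × (3350)² = 1.118 × 10⁻⁵ × 8.5 × 11,222,500 ≈ 1,066.5 × g
Your rotor: r = 54 mm = 5.4 cm
1,066.5 = 1.118 × 10⁻⁵ × 5.4 × N²
N² = 1,066.5 / (6.0372 × 10⁻⁵) = 17,665,474
N ≈ √17,665,474 ≈ 4,203.0

4200 RPM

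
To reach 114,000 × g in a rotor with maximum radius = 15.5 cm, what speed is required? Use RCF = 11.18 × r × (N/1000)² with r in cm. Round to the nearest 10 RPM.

114,000 = 11.18 × 15.5 × (N/1000)²
(N/1000)² = 114,000 / 173.29 = 657.8568
N = 1000 × √657.8568 ≈ 25,648.7

25650 RPM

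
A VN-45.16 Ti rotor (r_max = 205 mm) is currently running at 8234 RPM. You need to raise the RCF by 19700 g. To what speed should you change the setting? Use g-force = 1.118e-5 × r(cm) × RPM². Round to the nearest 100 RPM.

r = 205 mm = 20.5 cm
Current RCF = 1.118 × 10⁻⁵ × 20.5 × (8234)² = 1.118 × 10⁻⁵ × 20.5 × 67,798,756 ≈ 15,538.8 × g
Target RCF = 15,538.8 + 19,700 = 35,238.8 × g
N² = 35,238.8 / (22.919 × 10⁻⁵) = 153,753,654
N ≈ √153,753,654 ≈ 12,399.7

≈ 12400 RPM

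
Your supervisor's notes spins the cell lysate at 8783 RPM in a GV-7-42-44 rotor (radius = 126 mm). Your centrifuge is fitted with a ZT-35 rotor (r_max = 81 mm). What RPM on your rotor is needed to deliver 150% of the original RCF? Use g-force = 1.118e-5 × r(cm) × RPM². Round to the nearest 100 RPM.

13400 RPM

Original rotor: r = 126 mm = 12.6 cm
RCF_original = 1.118 × 10⁻⁵ × 12.6 × (8783)² = 1.118 × 10⁻⁵ × 12.6 × 77,141,089 ≈ 10,866.7 × g
Target RCF = 1.5 × 10,866.7 ≈ 16,300.1 × g
Your rotor: r = 81 mm = 8.1 cm
16,300.1 = 1.118 × 10⁻⁵ × 8.1 × N²
N² = 16,300.1 / (9.0558 × 10⁻⁵) = 179,996,246
N ≈ √179,996,246 ≈ 13,416.3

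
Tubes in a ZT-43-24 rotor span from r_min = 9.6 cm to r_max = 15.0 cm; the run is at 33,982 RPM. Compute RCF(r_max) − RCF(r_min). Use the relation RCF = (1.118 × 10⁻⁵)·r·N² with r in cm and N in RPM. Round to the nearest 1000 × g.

70000 x g

ΔRCF = 1.118 × 10⁻⁵ × (r_max − r_min) × N² = 1.118 × 10⁻⁵ × 5.4 × 1,154,776,324 ≈ 69,716.2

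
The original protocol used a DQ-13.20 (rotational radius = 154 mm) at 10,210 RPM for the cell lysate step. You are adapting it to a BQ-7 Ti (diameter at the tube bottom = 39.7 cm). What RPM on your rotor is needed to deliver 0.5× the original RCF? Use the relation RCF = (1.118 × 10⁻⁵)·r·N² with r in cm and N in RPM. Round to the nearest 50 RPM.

Original rotor: r = 154 mm = 15.4 cm
RCF = 1.118 × 10⁻⁵ × r × N²
RCF_original = 1.118 × 10⁻⁵ × 15.4 × (10210)² = 1.118 × 10⁻⁵ × 15.4 × 104,244,100 ≈ 17,947.9 × g
Target RCF = 0.5 × 17,947.9 ≈ 8,974 × g
Your rotor: r = 39.7 / 2 = 19.85 cm
8,974 = 1.118 × 10⁻⁵ × 19.85 × N²
N² = 8,974 / (22.1923 × 10⁻⁵) = 40,437,449
N ≈ √40,437,449 ≈ 6,359.0

6350 RPM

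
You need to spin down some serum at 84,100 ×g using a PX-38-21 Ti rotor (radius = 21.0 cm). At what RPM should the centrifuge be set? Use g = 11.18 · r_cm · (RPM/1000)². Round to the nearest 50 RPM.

N ≈ 18950 RPM

84,100 = 11.18 × 21 × (N/1000)²
(N/1000)² = 84,100 / 234.78 = 358.2077
N = 1000 × √358.2077 ≈ 18,926.4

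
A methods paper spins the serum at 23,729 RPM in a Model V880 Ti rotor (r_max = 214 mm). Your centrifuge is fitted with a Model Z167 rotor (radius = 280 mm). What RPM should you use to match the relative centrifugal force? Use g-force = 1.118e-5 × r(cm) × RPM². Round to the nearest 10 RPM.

Original rotor: r = 214 mm = 21.4 cm
RCF_original = 1.118 × 10⁻⁵ × 21.4 × (23729)² = 1.118 × 10⁻⁵ × 21.4 × 563,065,441 ≈ 134,714.5 × g
Your rotor: r = 280 mm = 28.0 cm
134,714.5 = 1.118 × 10⁻⁵ × 28 × N²
N² = 134,714.5 / (31.304 × 10⁻⁵) = 430,342,768
N ≈ √430,342,768 ≈ 20,744.7

≈ 20740 RPM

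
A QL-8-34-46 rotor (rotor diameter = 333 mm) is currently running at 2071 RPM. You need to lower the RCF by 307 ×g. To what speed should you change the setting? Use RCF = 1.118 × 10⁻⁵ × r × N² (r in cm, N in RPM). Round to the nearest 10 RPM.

≈ 1620 RPM

r = 333 mm / 2 = 166.5 mm = 16.65 cm
Current RCF = 1.118 × 10⁻⁵ × 16.65 × (2071)² = 1.118 × 10⁻⁵ × 16.65 × 4,289,041 ≈ 798.4 × g
Target RCF = 798.4 − 307 = 491.4 × g
N² = 491.4 / (18.6147 × 10⁻⁵) = 2,639,849
N ≈ √2,639,849 ≈ 1,624.8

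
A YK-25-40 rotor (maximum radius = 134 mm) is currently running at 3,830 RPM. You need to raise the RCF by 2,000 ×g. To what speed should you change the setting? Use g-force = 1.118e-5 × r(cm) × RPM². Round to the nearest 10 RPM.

N₂ ≈ 5290 RPM

r = 134 mm = 13.4 cm
Current RCF = 1.118 × 10⁻⁵ × 13.4 × (3830)² = 1.118 × 10⁻⁵ × 13.4 × 14,668,900 ≈ 2,197.6 × g
Target RCF = 2,197.6 + 2,000 = 4,197.6 × g
N² = 4,197.6 / (14.9812 × 10⁻⁵) = 28,019,117
N ≈ √28,019,117 ≈ 5,293.3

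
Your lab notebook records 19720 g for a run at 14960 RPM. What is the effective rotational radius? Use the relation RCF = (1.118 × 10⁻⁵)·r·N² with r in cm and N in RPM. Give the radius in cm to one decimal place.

19720 = 1.118 × 10⁻⁵ × r × (14960)²
r = 19720 / (1.118 × 10⁻⁵ × 223,801,600) = 19720 / 2502.102 ≈ 7.881 cm

≈ 7.9 cm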